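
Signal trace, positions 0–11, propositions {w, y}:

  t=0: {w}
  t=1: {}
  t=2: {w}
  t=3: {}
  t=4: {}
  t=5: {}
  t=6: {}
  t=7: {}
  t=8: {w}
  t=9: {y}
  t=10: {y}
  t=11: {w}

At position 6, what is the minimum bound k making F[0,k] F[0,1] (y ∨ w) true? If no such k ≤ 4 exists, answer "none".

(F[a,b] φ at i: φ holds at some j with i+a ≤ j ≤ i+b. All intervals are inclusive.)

Scan j = 6,7,… for F[0,1] (y ∨ w):
  j=6: fails
  j=7: holds
First hit at j=7, so smallest k = 7-6 = 1.

1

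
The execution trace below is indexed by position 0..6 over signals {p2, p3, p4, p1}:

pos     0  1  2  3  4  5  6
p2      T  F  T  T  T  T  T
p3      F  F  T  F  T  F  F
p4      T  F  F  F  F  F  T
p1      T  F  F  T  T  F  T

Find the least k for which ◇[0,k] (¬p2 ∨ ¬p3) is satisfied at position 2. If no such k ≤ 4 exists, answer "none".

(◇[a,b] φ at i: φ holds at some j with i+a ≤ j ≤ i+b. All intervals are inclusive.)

1

Scan j = 2,3,… for (¬p2 ∨ ¬p3):
  j=2: fails
  j=3: holds
First hit at j=3, so smallest k = 3-2 = 1.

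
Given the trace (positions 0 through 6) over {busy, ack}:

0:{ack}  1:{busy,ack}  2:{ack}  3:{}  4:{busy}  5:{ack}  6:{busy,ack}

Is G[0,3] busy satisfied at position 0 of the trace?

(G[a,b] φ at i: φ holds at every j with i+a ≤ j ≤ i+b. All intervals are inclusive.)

Check busy at every j in [0,3]:
  j=0: false
  j=1: true
  j=2: false
  j=3: false
Fails at j=0 → formula fails.

False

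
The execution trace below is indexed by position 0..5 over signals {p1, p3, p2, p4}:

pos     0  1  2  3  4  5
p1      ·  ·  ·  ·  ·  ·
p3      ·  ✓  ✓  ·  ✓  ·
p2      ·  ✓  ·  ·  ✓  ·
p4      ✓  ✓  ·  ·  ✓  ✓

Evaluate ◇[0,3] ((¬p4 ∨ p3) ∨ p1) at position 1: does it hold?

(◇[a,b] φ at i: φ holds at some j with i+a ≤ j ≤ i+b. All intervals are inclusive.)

Check ((¬p4 ∨ p3) ∨ p1) at each j in [1,4]:
  j=1: true
  j=2: true
  j=3: true
  j=4: true
Found at j=1 → formula holds.

Holds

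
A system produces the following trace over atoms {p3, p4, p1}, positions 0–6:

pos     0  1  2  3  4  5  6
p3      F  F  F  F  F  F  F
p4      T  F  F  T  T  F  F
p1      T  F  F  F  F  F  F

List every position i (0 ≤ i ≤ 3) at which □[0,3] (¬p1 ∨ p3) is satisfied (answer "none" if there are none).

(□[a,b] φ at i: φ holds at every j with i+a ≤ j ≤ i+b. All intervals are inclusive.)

1, 2, 3

Evaluate at each i in [0,3]:
  i=0: ✗ (fails at j=0)
  i=1: ✓ (all of [1,4])
  i=2: ✓ (all of [2,5])
  i=3: ✓ (all of [3,6])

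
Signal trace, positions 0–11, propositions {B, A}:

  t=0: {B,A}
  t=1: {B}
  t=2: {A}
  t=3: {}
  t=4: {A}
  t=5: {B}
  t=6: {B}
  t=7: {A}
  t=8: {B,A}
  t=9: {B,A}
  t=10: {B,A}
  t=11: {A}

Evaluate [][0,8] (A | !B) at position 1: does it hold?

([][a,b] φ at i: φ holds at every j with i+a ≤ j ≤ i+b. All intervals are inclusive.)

Check (A | !B) at every j in [1,9]:
  j=1: false
  j=2: true
  j=3: true
  j=4: true
  j=5: false
  j=6: false
  j=7: true
  j=8: true
  j=9: true
Fails at j=1 → formula fails.

No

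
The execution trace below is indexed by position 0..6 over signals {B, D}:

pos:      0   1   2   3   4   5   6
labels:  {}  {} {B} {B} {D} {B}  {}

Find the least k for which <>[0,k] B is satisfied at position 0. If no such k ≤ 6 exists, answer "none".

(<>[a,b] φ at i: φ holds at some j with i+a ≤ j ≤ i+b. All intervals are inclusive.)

Scan j = 0,1,… for B:
  j=0: fails
  j=1: fails
  j=2: holds
First hit at j=2, so smallest k = 2-0 = 2.

2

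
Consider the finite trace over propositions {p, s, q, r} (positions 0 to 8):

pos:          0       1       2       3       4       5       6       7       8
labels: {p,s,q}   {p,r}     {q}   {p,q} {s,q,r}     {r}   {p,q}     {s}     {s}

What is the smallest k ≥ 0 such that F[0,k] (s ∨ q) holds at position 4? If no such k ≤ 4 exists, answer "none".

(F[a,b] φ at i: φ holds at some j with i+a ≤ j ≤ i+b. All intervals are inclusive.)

Scan j = 4,5,… for (s ∨ q):
  j=4: holds
First hit at j=4, so smallest k = 4-4 = 0.

0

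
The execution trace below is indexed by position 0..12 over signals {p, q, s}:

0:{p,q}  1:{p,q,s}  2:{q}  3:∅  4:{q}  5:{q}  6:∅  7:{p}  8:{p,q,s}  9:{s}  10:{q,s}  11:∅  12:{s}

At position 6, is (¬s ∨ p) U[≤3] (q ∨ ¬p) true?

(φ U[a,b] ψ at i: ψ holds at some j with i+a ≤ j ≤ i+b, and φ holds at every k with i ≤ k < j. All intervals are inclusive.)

Holds

Need some j in [6,9] with (q ∨ ¬p), and (¬s ∨ p) at every k in [6,j-1].
  j=6: (q ∨ ¬p) holds; no prefix to check → satisfied.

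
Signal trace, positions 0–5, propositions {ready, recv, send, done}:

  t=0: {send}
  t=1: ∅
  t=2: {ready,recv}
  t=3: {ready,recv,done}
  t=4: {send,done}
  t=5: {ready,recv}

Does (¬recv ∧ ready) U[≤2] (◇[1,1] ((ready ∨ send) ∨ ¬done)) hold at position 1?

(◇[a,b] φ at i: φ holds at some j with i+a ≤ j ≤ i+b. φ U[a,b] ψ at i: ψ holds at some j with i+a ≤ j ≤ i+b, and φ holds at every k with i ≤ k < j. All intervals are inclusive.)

True

Need some j in [1,3] with ◇[1,1] ((ready ∨ send) ∨ ¬done), and (¬recv ∧ ready) at every k in [1,j-1].
  j=1: ◇[1,1] ((ready ∨ send) ∨ ¬done) holds; no prefix to check → satisfied.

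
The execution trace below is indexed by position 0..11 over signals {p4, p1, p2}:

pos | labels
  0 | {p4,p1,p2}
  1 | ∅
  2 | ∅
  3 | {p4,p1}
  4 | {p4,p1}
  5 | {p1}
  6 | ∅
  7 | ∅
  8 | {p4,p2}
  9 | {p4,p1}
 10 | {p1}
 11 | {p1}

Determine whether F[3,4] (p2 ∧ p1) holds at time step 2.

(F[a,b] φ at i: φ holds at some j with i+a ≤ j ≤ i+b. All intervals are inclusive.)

Check (p2 ∧ p1) at each j in [5,6]:
  j=5: false
  j=6: false
No position in the window satisfies it → formula fails.

Does not hold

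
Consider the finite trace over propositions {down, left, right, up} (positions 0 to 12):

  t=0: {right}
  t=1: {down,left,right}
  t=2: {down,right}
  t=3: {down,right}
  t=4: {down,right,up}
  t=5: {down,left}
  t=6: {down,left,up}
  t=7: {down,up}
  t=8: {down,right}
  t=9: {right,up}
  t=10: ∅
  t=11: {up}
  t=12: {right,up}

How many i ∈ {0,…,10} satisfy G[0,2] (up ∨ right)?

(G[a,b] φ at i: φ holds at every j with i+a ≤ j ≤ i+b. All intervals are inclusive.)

5

Evaluate at each i in [0,10]:
  i=0: ✓ (all of [0,2])
  i=1: ✓ (all of [1,3])
  i=2: ✓ (all of [2,4])
  i=3: ✗ (fails at j=5)
  i=4: ✗ (fails at j=5)
  i=5: ✗ (fails at j=5)
  i=6: ✓ (all of [6,8])
  i=7: ✓ (all of [7,9])
  i=8: ✗ (fails at j=10)
  i=9: ✗ (fails at j=10)
  i=10: ✗ (fails at j=10)
Positions where it holds: {0, 1, 2, 6, 7} → 5.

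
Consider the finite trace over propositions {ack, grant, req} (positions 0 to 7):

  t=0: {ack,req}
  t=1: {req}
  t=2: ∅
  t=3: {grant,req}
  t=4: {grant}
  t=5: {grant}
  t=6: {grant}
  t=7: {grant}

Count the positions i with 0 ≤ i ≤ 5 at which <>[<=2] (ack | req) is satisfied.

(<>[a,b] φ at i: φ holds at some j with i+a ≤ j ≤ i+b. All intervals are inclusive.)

Evaluate at each i in [0,5]:
  i=0: ✓ (witness j=0)
  i=1: ✓ (witness j=1)
  i=2: ✓ (witness j=3)
  i=3: ✓ (witness j=3)
  i=4: ✗ (none in [4,6])
  i=5: ✗ (none in [5,7])
Positions where it holds: {0, 1, 2, 3} → 4.

4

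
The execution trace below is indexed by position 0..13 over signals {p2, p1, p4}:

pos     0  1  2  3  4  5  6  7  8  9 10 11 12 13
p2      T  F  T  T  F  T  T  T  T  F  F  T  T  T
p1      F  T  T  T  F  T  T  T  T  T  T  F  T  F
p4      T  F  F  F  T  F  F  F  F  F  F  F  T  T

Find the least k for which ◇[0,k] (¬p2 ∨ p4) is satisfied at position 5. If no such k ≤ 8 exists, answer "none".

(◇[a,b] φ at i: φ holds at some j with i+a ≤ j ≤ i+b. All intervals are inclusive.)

4

Scan j = 5,6,… for (¬p2 ∨ p4):
  j=5: fails
  j=6: fails
  j=7: fails
  j=8: fails
  j=9: holds
First hit at j=9, so smallest k = 9-5 = 4.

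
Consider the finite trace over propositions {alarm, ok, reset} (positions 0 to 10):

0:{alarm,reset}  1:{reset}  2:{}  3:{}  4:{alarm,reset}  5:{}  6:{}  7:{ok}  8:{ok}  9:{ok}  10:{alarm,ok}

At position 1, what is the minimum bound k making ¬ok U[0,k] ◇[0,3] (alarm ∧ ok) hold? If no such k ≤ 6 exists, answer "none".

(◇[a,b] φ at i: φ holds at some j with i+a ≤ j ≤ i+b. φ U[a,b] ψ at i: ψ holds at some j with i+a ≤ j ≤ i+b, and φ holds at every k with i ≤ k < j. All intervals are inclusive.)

6

Need earliest j ≥ 1 with ◇[0,3] (alarm ∧ ok), and ¬ok at every k in [1,j-1].
  j=1: rhs fails.
  j=2: rhs fails.
  j=3: rhs fails.
  j=4: rhs fails.
  j=5: rhs fails.
  j=6: rhs fails.
  j=7: rhs holds; lhs holds on [1,6]. k = 6.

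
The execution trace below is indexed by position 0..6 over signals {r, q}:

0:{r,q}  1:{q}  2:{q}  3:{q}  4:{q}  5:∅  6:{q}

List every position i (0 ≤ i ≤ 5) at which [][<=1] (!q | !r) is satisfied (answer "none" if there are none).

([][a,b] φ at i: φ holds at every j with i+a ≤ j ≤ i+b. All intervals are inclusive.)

Evaluate at each i in [0,5]:
  i=0: ✗ (fails at j=0)
  i=1: ✓ (all of [1,2])
  i=2: ✓ (all of [2,3])
  i=3: ✓ (all of [3,4])
  i=4: ✓ (all of [4,5])
  i=5: ✓ (all of [5,6])

1, 2, 3, 4, 5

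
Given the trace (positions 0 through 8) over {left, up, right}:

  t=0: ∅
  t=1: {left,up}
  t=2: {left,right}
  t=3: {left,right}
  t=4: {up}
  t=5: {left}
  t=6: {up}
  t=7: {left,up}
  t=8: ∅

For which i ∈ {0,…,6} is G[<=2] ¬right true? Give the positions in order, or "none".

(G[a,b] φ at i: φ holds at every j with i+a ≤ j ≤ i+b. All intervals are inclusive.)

4, 5, 6

Evaluate at each i in [0,6]:
  i=0: ✗ (fails at j=2)
  i=1: ✗ (fails at j=2)
  i=2: ✗ (fails at j=2)
  i=3: ✗ (fails at j=3)
  i=4: ✓ (all of [4,6])
  i=5: ✓ (all of [5,7])
  i=6: ✓ (all of [6,8])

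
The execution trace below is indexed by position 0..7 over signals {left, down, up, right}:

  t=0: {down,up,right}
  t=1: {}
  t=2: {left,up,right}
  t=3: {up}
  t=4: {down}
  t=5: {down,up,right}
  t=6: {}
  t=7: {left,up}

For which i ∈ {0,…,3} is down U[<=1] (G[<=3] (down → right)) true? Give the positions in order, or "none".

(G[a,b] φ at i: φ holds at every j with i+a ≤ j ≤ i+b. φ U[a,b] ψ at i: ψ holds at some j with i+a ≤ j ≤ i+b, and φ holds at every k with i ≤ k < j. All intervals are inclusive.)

0

Evaluate at each i in [0,3]:
  i=0: ✓ (rhs at j=0)
  i=1: ✗ (no rhs in [1,2])
  i=2: ✗ (no rhs in [2,3])
  i=3: ✗ (no rhs in [3,4])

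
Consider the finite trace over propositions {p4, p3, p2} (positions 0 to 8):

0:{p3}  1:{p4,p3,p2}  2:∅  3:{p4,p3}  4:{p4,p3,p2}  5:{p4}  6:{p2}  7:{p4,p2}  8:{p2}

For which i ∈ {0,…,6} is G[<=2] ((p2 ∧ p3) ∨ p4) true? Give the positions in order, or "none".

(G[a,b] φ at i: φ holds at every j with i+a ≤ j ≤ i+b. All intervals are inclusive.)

Evaluate at each i in [0,6]:
  i=0: ✗ (fails at j=0)
  i=1: ✗ (fails at j=2)
  i=2: ✗ (fails at j=2)
  i=3: ✓ (all of [3,5])
  i=4: ✗ (fails at j=6)
  i=5: ✗ (fails at j=6)
  i=6: ✗ (fails at j=6)

3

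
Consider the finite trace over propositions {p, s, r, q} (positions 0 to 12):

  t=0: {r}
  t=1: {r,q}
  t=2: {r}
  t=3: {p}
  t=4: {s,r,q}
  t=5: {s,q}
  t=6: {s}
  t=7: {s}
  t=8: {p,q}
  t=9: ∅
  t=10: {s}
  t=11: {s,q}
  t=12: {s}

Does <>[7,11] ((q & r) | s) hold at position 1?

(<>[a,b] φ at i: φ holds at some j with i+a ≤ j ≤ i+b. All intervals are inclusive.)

Holds

Check ((q & r) | s) at each j in [8,12]:
  j=8: false
  j=9: false
  j=10: true
  j=11: true
  j=12: true
Found at j=10 → formula holds.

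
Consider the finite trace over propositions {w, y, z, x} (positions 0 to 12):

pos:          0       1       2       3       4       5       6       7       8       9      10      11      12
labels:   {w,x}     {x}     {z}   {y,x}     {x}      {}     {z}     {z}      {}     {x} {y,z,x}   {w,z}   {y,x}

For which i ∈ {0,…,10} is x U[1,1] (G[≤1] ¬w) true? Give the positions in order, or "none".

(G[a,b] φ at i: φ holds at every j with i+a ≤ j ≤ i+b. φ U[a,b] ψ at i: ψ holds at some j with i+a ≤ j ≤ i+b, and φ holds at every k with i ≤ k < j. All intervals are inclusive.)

0, 1, 3, 4

Evaluate at each i in [0,10]:
  i=0: ✓ (rhs at j=1; lhs holds on [0,0])
  i=1: ✓ (rhs at j=2; lhs holds on [1,1])
  i=2: ✗ (lhs fails at k=2 before rhs at j=3)
  i=3: ✓ (rhs at j=4; lhs holds on [3,3])
  i=4: ✓ (rhs at j=5; lhs holds on [4,4])
  i=5: ✗ (lhs fails at k=5 before rhs at j=6)
  i=6: ✗ (lhs fails at k=6 before rhs at j=7)
  i=7: ✗ (lhs fails at k=7 before rhs at j=8)
  i=8: ✗ (lhs fails at k=8 before rhs at j=9)
  i=9: ✗ (no rhs in [10,10])
  i=10: ✗ (no rhs in [11,11])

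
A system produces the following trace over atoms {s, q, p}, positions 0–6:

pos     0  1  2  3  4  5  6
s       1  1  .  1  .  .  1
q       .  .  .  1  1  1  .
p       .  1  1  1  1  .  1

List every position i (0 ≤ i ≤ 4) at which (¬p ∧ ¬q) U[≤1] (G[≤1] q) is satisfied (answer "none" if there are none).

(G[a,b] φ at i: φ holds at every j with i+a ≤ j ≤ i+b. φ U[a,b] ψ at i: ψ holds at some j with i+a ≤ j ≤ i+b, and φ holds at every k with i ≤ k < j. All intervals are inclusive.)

Evaluate at each i in [0,4]:
  i=0: ✗ (no rhs in [0,1])
  i=1: ✗ (no rhs in [1,2])
  i=2: ✗ (lhs fails at k=2 before rhs at j=3)
  i=3: ✓ (rhs at j=3)
  i=4: ✓ (rhs at j=4)

3, 4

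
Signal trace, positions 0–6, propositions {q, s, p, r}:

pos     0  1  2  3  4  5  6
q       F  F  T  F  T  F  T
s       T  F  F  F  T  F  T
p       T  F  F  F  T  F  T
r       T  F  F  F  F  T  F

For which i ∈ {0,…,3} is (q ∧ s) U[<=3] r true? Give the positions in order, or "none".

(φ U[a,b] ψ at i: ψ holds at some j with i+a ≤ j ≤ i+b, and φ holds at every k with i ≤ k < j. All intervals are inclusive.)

0

Evaluate at each i in [0,3]:
  i=0: ✓ (rhs at j=0)
  i=1: ✗ (no rhs in [1,4])
  i=2: ✗ (lhs fails at k=2 before rhs at j=5)
  i=3: ✗ (lhs fails at k=3 before rhs at j=5)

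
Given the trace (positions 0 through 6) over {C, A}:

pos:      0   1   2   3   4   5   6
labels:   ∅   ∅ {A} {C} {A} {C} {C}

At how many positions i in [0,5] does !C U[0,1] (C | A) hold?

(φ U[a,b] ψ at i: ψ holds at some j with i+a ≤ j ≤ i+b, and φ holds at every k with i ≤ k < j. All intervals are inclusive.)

Evaluate at each i in [0,5]:
  i=0: ✗ (no rhs in [0,1])
  i=1: ✓ (rhs at j=2; lhs holds on [1,1])
  i=2: ✓ (rhs at j=2)
  i=3: ✓ (rhs at j=3)
  i=4: ✓ (rhs at j=4)
  i=5: ✓ (rhs at j=5)
Positions where it holds: {1, 2, 3, 4, 5} → 5.

5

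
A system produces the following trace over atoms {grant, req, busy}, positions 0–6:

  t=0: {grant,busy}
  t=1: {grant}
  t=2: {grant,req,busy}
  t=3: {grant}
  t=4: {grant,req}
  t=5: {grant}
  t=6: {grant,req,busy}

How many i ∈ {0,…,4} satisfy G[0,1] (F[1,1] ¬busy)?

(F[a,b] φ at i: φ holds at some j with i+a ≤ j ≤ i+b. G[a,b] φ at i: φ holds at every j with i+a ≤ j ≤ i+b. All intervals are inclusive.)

2

Evaluate at each i in [0,4]:
  i=0: ✗ (fails at j=1)
  i=1: ✗ (fails at j=1)
  i=2: ✓ (all of [2,3])
  i=3: ✓ (all of [3,4])
  i=4: ✗ (fails at j=5)
Positions where it holds: {2, 3} → 2.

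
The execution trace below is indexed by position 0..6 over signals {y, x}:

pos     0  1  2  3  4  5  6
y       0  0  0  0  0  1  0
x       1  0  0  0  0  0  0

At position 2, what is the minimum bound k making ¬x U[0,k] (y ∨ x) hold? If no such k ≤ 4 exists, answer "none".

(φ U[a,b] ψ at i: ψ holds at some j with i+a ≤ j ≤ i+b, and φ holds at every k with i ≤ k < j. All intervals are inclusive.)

Need earliest j ≥ 2 with (y ∨ x), and ¬x at every k in [2,j-1].
  j=2: rhs fails.
  j=3: rhs fails.
  j=4: rhs fails.
  j=5: rhs holds; lhs holds on [2,4]. k = 3.

3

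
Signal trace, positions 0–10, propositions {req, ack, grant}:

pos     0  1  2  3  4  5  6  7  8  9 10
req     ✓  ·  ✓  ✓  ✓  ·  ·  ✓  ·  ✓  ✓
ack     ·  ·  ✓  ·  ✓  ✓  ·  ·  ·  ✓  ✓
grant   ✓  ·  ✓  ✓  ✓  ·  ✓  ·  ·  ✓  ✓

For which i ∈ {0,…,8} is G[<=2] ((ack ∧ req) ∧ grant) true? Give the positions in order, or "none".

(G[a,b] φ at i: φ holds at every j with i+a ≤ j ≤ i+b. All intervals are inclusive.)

Evaluate at each i in [0,8]:
  i=0: ✗ (fails at j=0)
  i=1: ✗ (fails at j=1)
  i=2: ✗ (fails at j=3)
  i=3: ✗ (fails at j=3)
  i=4: ✗ (fails at j=5)
  i=5: ✗ (fails at j=5)
  i=6: ✗ (fails at j=6)
  i=7: ✗ (fails at j=7)
  i=8: ✗ (fails at j=8)

none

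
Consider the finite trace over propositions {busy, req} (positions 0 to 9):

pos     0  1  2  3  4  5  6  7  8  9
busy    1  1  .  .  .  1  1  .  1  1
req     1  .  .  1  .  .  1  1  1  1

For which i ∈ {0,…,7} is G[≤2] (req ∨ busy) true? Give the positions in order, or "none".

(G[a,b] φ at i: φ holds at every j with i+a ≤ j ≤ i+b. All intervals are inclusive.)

Evaluate at each i in [0,7]:
  i=0: ✗ (fails at j=2)
  i=1: ✗ (fails at j=2)
  i=2: ✗ (fails at j=2)
  i=3: ✗ (fails at j=4)
  i=4: ✗ (fails at j=4)
  i=5: ✓ (all of [5,7])
  i=6: ✓ (all of [6,8])
  i=7: ✓ (all of [7,9])

5, 6, 7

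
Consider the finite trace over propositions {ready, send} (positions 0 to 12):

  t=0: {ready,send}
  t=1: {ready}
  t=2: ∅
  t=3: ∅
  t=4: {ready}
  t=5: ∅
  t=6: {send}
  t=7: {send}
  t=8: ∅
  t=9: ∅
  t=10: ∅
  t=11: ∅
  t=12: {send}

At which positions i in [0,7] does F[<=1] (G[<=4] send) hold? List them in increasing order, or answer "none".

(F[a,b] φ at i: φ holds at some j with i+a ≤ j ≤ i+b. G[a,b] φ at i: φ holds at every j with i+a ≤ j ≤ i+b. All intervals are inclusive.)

none

Evaluate at each i in [0,7]:
  i=0: ✗ (none in [0,1])
  i=1: ✗ (none in [1,2])
  i=2: ✗ (none in [2,3])
  i=3: ✗ (none in [3,4])
  i=4: ✗ (none in [4,5])
  i=5: ✗ (none in [5,6])
  i=6: ✗ (none in [6,7])
  i=7: ✗ (none in [7,8])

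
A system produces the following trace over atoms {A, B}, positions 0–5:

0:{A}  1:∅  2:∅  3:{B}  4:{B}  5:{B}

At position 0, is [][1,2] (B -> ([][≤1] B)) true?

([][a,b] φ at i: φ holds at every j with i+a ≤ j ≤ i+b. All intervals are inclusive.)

True

Check (B -> ([][≤1] B)) at every j in [1,2]:
  j=1: antecedent false → ✓
  j=2: antecedent false → ✓
All positions satisfy it → formula holds.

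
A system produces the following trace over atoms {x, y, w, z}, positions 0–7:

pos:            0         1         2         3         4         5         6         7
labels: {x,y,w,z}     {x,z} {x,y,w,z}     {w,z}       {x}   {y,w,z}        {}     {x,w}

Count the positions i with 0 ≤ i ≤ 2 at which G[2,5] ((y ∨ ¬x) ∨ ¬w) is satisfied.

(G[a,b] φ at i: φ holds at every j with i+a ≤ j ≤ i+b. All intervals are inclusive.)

2

Evaluate at each i in [0,2]:
  i=0: ✓ (all of [2,5])
  i=1: ✓ (all of [3,6])
  i=2: ✗ (fails at j=7)
Positions where it holds: {0, 1} → 2.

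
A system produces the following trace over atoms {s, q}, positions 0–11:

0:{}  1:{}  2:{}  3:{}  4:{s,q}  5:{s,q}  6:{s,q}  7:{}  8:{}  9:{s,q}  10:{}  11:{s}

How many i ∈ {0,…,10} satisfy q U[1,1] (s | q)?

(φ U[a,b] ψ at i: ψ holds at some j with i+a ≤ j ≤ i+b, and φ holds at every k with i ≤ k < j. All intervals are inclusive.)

Evaluate at each i in [0,10]:
  i=0: ✗ (no rhs in [1,1])
  i=1: ✗ (no rhs in [2,2])
  i=2: ✗ (no rhs in [3,3])
  i=3: ✗ (lhs fails at k=3 before rhs at j=4)
  i=4: ✓ (rhs at j=5; lhs holds on [4,4])
  i=5: ✓ (rhs at j=6; lhs holds on [5,5])
  i=6: ✗ (no rhs in [7,7])
  i=7: ✗ (no rhs in [8,8])
  i=8: ✗ (lhs fails at k=8 before rhs at j=9)
  i=9: ✗ (no rhs in [10,10])
  i=10: ✗ (lhs fails at k=10 before rhs at j=11)
Positions where it holds: {4, 5} → 2.

2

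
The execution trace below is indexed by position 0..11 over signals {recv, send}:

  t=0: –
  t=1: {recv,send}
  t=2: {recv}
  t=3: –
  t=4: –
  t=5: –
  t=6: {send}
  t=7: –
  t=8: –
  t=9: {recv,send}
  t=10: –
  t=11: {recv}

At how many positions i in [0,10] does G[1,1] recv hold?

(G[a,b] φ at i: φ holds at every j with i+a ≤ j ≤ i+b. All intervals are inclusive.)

4

Evaluate at each i in [0,10]:
  i=0: ✓ (all of [1,1])
  i=1: ✓ (all of [2,2])
  i=2: ✗ (fails at j=3)
  i=3: ✗ (fails at j=4)
  i=4: ✗ (fails at j=5)
  i=5: ✗ (fails at j=6)
  i=6: ✗ (fails at j=7)
  i=7: ✗ (fails at j=8)
  i=8: ✓ (all of [9,9])
  i=9: ✗ (fails at j=10)
  i=10: ✓ (all of [11,11])
Positions where it holds: {0, 1, 8, 10} → 4.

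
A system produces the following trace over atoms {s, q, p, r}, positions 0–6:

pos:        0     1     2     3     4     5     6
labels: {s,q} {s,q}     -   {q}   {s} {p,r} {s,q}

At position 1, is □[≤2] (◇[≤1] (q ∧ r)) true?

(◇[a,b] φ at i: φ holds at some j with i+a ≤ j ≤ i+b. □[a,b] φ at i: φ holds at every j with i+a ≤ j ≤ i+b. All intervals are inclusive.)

Check ◇[≤1] (q ∧ r) at every j in [1,3]:
  j=1: fails (none in [1,2])
  j=2: fails (none in [2,3])
  j=3: fails (none in [3,4])
Fails at j=1 → formula fails.

False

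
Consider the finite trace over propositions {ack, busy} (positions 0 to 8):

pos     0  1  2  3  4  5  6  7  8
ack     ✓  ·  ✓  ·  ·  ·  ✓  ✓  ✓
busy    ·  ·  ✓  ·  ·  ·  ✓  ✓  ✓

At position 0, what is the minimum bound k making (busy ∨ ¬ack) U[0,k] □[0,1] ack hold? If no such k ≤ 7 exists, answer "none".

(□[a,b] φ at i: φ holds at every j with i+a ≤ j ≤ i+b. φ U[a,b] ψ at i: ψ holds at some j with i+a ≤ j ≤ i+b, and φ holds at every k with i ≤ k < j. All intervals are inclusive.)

none

Need earliest j ≥ 0 with □[0,1] ack, and (busy ∨ ¬ack) at every k in [0,j-1].
  j=0: rhs fails.
  j=1: rhs fails.
  j=2: rhs fails.
  j=3: rhs fails.
  j=4: rhs fails.
  j=5: rhs fails.
  j=6: rhs holds but lhs fails at k=0.
  j=7: rhs holds but lhs fails at k=0.
No witness within the range → none.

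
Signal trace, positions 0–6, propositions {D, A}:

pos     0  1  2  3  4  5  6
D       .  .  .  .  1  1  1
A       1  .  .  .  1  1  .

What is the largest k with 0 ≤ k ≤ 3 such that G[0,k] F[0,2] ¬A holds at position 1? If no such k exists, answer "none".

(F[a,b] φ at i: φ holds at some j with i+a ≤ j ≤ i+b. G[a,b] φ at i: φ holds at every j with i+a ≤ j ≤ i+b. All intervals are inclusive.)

3

F[0,2] ¬A must hold from j=1 onward; find where it first fails.
  j=1: holds
  j=2: holds
  j=3: holds
  j=4: holds
Holds through j=4; largest k = 3.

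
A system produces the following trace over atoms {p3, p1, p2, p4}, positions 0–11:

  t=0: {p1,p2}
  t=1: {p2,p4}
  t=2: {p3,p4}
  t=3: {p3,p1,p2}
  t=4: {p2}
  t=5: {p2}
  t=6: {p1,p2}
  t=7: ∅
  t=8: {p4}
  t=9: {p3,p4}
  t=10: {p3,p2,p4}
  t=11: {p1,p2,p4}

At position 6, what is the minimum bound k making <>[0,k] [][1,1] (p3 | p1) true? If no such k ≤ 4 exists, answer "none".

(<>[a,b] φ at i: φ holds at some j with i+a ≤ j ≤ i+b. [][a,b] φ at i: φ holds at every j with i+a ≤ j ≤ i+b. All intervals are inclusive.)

2

Scan j = 6,7,… for [][1,1] (p3 | p1):
  j=6: fails
  j=7: fails
  j=8: holds
First hit at j=8, so smallest k = 8-6 = 2.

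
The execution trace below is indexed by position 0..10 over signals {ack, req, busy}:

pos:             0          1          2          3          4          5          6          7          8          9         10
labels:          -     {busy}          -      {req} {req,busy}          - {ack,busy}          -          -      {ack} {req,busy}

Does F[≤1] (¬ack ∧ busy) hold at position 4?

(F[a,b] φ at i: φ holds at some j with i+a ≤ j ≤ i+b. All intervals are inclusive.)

Check (¬ack ∧ busy) at each j in [4,5]:
  j=4: true
  j=5: false
Found at j=4 → formula holds.

True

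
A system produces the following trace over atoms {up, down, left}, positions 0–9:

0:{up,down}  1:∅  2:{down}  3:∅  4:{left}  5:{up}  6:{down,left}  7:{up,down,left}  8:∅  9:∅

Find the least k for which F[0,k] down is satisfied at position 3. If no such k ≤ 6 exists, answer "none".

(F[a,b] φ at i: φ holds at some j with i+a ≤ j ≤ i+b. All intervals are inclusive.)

Scan j = 3,4,… for down:
  j=3: fails
  j=4: fails
  j=5: fails
  j=6: holds
First hit at j=6, so smallest k = 6-3 = 3.

3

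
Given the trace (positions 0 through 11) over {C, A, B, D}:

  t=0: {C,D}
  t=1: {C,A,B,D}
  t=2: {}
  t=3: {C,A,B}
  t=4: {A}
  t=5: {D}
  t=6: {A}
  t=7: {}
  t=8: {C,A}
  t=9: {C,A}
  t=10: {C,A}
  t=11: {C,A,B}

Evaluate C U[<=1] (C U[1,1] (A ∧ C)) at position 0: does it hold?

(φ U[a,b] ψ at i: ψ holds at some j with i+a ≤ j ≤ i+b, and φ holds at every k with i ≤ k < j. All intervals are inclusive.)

Need some j in [0,1] with (C U[1,1] (A ∧ C)), and C at every k in [0,j-1].
  j=0: (C U[1,1] (A ∧ C)) holds; no prefix to check → satisfied.

True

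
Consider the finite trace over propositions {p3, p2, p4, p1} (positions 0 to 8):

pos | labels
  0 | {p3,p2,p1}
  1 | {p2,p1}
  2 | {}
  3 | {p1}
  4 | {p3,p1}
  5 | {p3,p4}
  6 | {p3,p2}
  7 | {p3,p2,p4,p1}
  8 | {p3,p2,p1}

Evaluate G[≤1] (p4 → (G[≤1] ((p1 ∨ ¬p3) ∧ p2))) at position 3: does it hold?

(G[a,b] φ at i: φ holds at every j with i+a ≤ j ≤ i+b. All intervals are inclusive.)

Check (p4 → (G[≤1] ((p1 ∨ ¬p3) ∧ p2))) at every j in [3,4]:
  j=3: antecedent false → ✓
  j=4: antecedent false → ✓
All positions satisfy it → formula holds.

Yes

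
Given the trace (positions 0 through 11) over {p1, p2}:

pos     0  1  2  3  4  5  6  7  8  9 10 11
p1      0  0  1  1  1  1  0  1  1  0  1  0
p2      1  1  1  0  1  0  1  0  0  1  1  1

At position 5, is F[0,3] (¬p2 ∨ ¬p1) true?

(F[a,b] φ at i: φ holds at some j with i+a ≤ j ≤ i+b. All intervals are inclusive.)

Check (¬p2 ∨ ¬p1) at each j in [5,8]:
  j=5: true
  j=6: true
  j=7: true
  j=8: true
Found at j=5 → formula holds.

Yes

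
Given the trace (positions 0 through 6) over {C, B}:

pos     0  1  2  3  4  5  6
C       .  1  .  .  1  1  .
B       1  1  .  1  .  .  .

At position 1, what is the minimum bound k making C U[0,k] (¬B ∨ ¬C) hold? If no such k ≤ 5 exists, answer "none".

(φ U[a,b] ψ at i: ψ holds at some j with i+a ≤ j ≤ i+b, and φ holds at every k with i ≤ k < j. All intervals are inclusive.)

1

Need earliest j ≥ 1 with (¬B ∨ ¬C), and C at every k in [1,j-1].
  j=1: rhs fails.
  j=2: rhs holds; lhs holds on [1,1]. k = 1.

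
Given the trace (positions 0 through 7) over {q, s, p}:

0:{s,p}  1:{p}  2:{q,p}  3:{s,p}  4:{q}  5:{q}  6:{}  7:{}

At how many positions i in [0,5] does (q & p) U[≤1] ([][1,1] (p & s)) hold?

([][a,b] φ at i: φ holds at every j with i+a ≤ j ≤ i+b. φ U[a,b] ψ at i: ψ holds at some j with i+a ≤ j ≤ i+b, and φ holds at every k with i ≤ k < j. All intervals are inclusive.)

1

Evaluate at each i in [0,5]:
  i=0: ✗ (no rhs in [0,1])
  i=1: ✗ (lhs fails at k=1 before rhs at j=2)
  i=2: ✓ (rhs at j=2)
  i=3: ✗ (no rhs in [3,4])
  i=4: ✗ (no rhs in [4,5])
  i=5: ✗ (no rhs in [5,6])
Positions where it holds: {2} → 1.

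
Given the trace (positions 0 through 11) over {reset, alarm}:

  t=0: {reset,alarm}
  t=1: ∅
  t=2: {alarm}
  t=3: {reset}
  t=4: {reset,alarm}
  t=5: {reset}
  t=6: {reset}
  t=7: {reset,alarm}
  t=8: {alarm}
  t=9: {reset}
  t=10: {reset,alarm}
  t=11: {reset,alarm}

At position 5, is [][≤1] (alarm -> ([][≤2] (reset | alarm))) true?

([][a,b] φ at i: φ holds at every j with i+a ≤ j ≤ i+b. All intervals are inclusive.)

Check (alarm -> ([][≤2] (reset | alarm))) at every j in [5,6]:
  j=5: antecedent false → ✓
  j=6: antecedent false → ✓
All positions satisfy it → formula holds.

Holds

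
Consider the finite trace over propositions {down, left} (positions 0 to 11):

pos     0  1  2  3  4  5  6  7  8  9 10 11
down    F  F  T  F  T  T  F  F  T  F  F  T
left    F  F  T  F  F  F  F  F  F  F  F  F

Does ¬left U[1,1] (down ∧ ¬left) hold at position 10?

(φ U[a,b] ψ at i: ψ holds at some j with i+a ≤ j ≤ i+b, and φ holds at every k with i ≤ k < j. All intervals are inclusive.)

True

Need some j in [11,11] with (down ∧ ¬left), and ¬left at every k in [10,j-1].
  j=11: (down ∧ ¬left) holds; ¬left holds at every k in [10,10] → satisfied.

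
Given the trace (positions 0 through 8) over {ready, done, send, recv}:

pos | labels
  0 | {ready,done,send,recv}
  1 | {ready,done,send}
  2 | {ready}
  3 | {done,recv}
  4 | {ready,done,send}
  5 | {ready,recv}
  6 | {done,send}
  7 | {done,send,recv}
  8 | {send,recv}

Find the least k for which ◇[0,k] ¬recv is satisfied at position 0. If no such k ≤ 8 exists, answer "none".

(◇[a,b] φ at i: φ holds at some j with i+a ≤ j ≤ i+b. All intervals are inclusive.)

Scan j = 0,1,… for ¬recv:
  j=0: fails
  j=1: holds
First hit at j=1, so smallest k = 1-0 = 1.

1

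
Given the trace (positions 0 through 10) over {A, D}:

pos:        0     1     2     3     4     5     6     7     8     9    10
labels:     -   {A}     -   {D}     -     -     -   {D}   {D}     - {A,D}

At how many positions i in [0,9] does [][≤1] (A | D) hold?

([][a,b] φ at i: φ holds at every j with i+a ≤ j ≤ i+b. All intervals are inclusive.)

1

Evaluate at each i in [0,9]:
  i=0: ✗ (fails at j=0)
  i=1: ✗ (fails at j=2)
  i=2: ✗ (fails at j=2)
  i=3: ✗ (fails at j=4)
  i=4: ✗ (fails at j=4)
  i=5: ✗ (fails at j=5)
  i=6: ✗ (fails at j=6)
  i=7: ✓ (all of [7,8])
  i=8: ✗ (fails at j=9)
  i=9: ✗ (fails at j=9)
Positions where it holds: {7} → 1.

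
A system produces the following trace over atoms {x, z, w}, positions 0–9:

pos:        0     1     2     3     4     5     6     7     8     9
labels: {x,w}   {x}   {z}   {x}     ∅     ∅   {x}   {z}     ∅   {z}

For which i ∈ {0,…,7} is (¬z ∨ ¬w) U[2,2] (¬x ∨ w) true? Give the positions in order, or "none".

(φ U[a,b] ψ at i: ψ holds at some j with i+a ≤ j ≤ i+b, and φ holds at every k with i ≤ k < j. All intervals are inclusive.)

0, 2, 3, 5, 6, 7

Evaluate at each i in [0,7]:
  i=0: ✓ (rhs at j=2; lhs holds on [0,1])
  i=1: ✗ (no rhs in [3,3])
  i=2: ✓ (rhs at j=4; lhs holds on [2,3])
  i=3: ✓ (rhs at j=5; lhs holds on [3,4])
  i=4: ✗ (no rhs in [6,6])
  i=5: ✓ (rhs at j=7; lhs holds on [5,6])
  i=6: ✓ (rhs at j=8; lhs holds on [6,7])
  i=7: ✓ (rhs at j=9; lhs holds on [7,8])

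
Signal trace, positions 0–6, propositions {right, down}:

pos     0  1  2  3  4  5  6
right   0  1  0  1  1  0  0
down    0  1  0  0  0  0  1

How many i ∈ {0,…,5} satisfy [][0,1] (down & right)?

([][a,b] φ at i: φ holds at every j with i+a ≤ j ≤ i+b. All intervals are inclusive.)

Evaluate at each i in [0,5]:
  i=0: ✗ (fails at j=0)
  i=1: ✗ (fails at j=2)
  i=2: ✗ (fails at j=2)
  i=3: ✗ (fails at j=3)
  i=4: ✗ (fails at j=4)
  i=5: ✗ (fails at j=5)
Positions where it holds: {} → 0.

0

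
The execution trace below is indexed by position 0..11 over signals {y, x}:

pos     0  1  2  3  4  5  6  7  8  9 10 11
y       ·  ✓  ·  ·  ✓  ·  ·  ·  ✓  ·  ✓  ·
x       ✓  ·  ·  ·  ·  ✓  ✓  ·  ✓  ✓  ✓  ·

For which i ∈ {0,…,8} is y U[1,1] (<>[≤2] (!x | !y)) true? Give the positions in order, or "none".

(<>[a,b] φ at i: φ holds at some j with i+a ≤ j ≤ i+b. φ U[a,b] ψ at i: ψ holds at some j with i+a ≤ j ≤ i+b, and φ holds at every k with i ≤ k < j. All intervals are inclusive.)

Evaluate at each i in [0,8]:
  i=0: ✗ (lhs fails at k=0 before rhs at j=1)
  i=1: ✓ (rhs at j=2; lhs holds on [1,1])
  i=2: ✗ (lhs fails at k=2 before rhs at j=3)
  i=3: ✗ (lhs fails at k=3 before rhs at j=4)
  i=4: ✓ (rhs at j=5; lhs holds on [4,4])
  i=5: ✗ (lhs fails at k=5 before rhs at j=6)
  i=6: ✗ (lhs fails at k=6 before rhs at j=7)
  i=7: ✗ (lhs fails at k=7 before rhs at j=8)
  i=8: ✓ (rhs at j=9; lhs holds on [8,8])

1, 4, 8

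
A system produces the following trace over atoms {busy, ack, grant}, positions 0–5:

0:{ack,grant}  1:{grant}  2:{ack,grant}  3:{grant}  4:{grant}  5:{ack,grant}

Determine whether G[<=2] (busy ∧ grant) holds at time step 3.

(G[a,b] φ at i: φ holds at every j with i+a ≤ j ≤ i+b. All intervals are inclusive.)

False

Check (busy ∧ grant) at every j in [3,5]:
  j=3: false
  j=4: false
  j=5: false
Fails at j=3 → formula fails.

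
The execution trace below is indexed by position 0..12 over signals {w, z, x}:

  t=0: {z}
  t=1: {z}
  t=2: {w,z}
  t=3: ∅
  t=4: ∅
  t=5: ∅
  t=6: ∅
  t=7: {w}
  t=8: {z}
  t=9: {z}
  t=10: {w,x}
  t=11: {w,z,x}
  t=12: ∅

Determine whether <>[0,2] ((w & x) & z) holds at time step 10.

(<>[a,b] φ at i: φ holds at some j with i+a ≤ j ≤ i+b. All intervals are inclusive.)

Holds

Check ((w & x) & z) at each j in [10,12]:
  j=10: false
  j=11: true
  j=12: false
Found at j=11 → formula holds.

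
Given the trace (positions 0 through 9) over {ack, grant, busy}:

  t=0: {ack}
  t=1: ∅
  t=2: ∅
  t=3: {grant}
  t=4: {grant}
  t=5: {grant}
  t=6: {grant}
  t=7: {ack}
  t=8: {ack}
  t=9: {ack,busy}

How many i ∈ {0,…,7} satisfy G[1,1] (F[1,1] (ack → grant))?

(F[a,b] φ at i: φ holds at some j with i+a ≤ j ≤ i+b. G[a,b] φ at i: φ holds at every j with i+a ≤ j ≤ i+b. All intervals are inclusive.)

5

Evaluate at each i in [0,7]:
  i=0: ✓ (all of [1,1])
  i=1: ✓ (all of [2,2])
  i=2: ✓ (all of [3,3])
  i=3: ✓ (all of [4,4])
  i=4: ✓ (all of [5,5])
  i=5: ✗ (fails at j=6)
  i=6: ✗ (fails at j=7)
  i=7: ✗ (fails at j=8)
Positions where it holds: {0, 1, 2, 3, 4} → 5.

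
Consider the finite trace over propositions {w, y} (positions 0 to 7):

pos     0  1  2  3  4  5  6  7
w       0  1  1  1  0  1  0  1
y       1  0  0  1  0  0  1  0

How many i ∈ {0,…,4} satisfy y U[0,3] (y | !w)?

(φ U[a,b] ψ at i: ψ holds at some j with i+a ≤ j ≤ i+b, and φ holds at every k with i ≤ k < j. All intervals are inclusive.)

3

Evaluate at each i in [0,4]:
  i=0: ✓ (rhs at j=0)
  i=1: ✗ (lhs fails at k=1 before rhs at j=3)
  i=2: ✗ (lhs fails at k=2 before rhs at j=3)
  i=3: ✓ (rhs at j=3)
  i=4: ✓ (rhs at j=4)
Positions where it holds: {0, 3, 4} → 3.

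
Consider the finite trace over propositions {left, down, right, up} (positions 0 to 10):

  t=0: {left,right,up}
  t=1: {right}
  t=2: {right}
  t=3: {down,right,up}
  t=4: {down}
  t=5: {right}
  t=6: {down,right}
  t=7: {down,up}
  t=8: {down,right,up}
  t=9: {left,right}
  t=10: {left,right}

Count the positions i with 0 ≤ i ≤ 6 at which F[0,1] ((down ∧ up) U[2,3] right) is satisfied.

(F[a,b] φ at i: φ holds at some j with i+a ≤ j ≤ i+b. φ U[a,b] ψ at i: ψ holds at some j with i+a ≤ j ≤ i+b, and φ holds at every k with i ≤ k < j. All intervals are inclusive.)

Evaluate at each i in [0,6]:
  i=0: ✗ (none in [0,1])
  i=1: ✗ (none in [1,2])
  i=2: ✗ (none in [2,3])
  i=3: ✗ (none in [3,4])
  i=4: ✗ (none in [4,5])
  i=5: ✗ (none in [5,6])
  i=6: ✓ (witness j=7)
Positions where it holds: {6} → 1.

1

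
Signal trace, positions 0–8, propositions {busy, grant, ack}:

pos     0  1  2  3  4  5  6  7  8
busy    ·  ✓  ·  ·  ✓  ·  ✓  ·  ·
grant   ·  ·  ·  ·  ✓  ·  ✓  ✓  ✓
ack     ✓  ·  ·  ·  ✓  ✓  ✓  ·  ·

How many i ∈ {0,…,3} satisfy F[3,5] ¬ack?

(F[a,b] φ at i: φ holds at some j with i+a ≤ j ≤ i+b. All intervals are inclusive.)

Evaluate at each i in [0,3]:
  i=0: ✓ (witness j=3)
  i=1: ✗ (none in [4,6])
  i=2: ✓ (witness j=7)
  i=3: ✓ (witness j=7)
Positions where it holds: {0, 2, 3} → 3.

3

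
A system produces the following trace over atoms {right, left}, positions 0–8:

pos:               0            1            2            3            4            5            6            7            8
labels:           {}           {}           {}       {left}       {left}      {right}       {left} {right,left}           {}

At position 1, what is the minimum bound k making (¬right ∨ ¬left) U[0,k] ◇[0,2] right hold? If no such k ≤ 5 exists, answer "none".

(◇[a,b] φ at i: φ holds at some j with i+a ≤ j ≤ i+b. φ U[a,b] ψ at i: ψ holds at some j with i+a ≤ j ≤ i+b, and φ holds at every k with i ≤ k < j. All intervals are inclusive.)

2

Need earliest j ≥ 1 with ◇[0,2] right, and (¬right ∨ ¬left) at every k in [1,j-1].
  j=1: rhs fails.
  j=2: rhs fails.
  j=3: rhs holds; lhs holds on [1,2]. k = 2.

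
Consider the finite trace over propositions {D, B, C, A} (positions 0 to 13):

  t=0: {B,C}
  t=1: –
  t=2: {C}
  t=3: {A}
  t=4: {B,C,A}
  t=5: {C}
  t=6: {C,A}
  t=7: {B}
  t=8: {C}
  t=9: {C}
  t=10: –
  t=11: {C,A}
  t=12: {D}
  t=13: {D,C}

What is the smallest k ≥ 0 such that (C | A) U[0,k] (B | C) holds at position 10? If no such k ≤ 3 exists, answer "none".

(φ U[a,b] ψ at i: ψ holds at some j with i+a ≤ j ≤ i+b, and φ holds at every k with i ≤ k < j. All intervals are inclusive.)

Need earliest j ≥ 10 with (B | C), and (C | A) at every k in [10,j-1].
  j=10: rhs fails.
  j=11: rhs holds but lhs fails at k=10.
  j=12: rhs fails.
  j=13: rhs holds but lhs fails at k=10.
No witness within the range → none.

none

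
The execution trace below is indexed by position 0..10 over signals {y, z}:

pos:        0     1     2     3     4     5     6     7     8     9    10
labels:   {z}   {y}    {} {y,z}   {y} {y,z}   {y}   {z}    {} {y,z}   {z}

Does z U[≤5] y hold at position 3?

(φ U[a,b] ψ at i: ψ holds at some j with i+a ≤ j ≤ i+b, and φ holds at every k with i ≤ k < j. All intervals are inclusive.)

Need some j in [3,8] with y, and z at every k in [3,j-1].
  j=3: y holds; no prefix to check → satisfied.

True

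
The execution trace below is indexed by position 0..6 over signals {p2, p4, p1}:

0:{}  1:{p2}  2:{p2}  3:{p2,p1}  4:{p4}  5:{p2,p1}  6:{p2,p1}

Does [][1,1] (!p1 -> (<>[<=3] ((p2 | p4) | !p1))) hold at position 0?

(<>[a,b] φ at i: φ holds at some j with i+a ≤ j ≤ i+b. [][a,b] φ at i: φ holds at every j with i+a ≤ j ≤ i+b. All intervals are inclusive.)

Check (!p1 -> (<>[<=3] ((p2 | p4) | !p1))) at every j in [1,1]:
  j=1: antecedent true; consequent holds (witness at 1) → ✓
All positions satisfy it → formula holds.

Yes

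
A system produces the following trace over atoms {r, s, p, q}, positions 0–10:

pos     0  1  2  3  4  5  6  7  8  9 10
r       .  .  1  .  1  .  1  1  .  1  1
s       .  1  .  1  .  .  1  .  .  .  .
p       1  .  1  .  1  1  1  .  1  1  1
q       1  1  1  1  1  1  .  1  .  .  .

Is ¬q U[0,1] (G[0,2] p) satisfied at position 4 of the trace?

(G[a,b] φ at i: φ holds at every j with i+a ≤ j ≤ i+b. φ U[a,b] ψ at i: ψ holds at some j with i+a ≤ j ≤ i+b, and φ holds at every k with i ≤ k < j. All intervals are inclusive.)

Need some j in [4,5] with G[0,2] p, and ¬q at every k in [4,j-1].
  j=4: G[0,2] p holds; no prefix to check → satisfied.

Holds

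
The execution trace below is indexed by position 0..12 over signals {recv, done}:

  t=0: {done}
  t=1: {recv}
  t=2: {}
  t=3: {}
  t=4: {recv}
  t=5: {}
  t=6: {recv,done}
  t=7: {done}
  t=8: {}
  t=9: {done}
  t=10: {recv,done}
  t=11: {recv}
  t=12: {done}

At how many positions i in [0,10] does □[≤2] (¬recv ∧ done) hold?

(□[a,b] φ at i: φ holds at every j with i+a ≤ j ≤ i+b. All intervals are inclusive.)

Evaluate at each i in [0,10]:
  i=0: ✗ (fails at j=1)
  i=1: ✗ (fails at j=1)
  i=2: ✗ (fails at j=2)
  i=3: ✗ (fails at j=3)
  i=4: ✗ (fails at j=4)
  i=5: ✗ (fails at j=5)
  i=6: ✗ (fails at j=6)
  i=7: ✗ (fails at j=8)
  i=8: ✗ (fails at j=8)
  i=9: ✗ (fails at j=10)
  i=10: ✗ (fails at j=10)
Positions where it holds: {} → 0.

0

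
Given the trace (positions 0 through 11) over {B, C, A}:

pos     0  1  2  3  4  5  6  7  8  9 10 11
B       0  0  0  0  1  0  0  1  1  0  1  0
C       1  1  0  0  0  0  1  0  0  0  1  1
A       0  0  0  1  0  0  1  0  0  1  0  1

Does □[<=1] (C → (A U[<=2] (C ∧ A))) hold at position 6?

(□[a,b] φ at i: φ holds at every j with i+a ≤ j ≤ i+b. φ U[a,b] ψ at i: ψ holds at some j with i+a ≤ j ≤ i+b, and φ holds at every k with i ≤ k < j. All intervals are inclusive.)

Yes

Check (C → (A U[<=2] (C ∧ A))) at every j in [6,7]:
  j=6: antecedent true; consequent holds → ✓
  j=7: antecedent false → ✓
All positions satisfy it → formula holds.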